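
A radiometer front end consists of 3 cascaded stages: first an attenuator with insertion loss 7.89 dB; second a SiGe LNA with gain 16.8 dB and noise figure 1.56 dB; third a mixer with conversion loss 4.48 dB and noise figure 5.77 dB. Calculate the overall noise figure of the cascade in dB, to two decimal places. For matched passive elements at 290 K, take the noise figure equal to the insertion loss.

Convert to linear (a loss of L dB is a gain of −L dB): F_i = 10^(NF_i/10), G_i = 10^(G_i,dB/10)
  Stage 1: F_1 = 10^(7.89/10) = 6.152, G_1 = 10^(−7.89/10) = 0.1626
  Stage 2: F_2 = 10^(1.56/10) = 1.432, G_2 = 10^(16.8/10) = 47.86
  Stage 3: F_3 = 10^(5.77/10) = 3.776, G_3 = 10^(−4.48/10) = 0.3565
Friis cascade:
  F = 6.152 + (1.432 − 1)/0.1626 + (3.776 − 1)/7.780 = 9.167
NF = 10 log₁₀(9.167) = 9.62 dB

9.62 dB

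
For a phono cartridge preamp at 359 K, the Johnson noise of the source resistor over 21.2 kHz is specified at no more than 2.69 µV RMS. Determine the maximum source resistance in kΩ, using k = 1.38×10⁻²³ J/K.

17.2 kΩ

Johnson–Nyquist: V_n = √(4kTRB) ⇒ R = V_n² / (4kTB)
4kTB = 4 × 1.38×10⁻²³ × 359 × 2.12×10⁴ = 4.20×10⁻¹⁶
R = (2.69×10⁻⁶)² / 4.20×10⁻¹⁶ = 1.72×10⁴ Ω = 17.2 kΩ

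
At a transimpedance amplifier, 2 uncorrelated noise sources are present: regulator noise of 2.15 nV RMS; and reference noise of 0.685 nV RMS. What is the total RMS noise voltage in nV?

Uncorrelated sources add in power (mean-square): V_tot = √(ΣV_i²)
V_tot = √[(2.15×10⁻⁹)² + (6.85×10⁻¹⁰)²] = 2.26×10⁻⁹ V = 2.26 nV

2.26 nV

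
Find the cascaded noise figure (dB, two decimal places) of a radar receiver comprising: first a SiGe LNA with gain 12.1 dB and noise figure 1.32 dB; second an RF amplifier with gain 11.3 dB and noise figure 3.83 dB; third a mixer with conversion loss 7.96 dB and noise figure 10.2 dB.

Convert to linear (a loss of L dB is a gain of −L dB): F_i = 10^(NF_i/10), G_i = 10^(G_i,dB/10)
  Stage 1: F_1 = 10^(1.32/10) = 1.355, G_1 = 10^(12.1/10) = 16.22
  Stage 2: F_2 = 10^(3.83/10) = 2.415, G_2 = 10^(11.3/10) = 13.49
  Stage 3: F_3 = 10^(10.2/10) = 10.47, G_3 = 10^(−7.96/10) = 0.1600
Friis cascade:
  F = 1.355 + (2.415 − 1)/16.22 + (10.47 − 1)/218.8 = 1.486
NF = 10 log₁₀(1.486) = 1.72 dB

1.72 dB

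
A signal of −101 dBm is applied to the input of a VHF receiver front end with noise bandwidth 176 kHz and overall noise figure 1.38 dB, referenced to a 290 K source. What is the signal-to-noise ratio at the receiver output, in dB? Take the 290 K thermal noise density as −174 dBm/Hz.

Noise floor: N = −174 + 10 log₁₀(B) + NF
10 log₁₀(1.76×10⁵) = 52.46 dB
N = −174 + 52.46 + 1.38 = −120.16 dBm
SNR = P_sig − N = −101 − (−120.16) = 19.16 dB → 19.2 dB

19.2 dB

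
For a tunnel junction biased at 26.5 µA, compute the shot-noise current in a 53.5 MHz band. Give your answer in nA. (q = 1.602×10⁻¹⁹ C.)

I_n = √(2qI·B)
2qI·B = 2 × 1.602×10⁻¹⁹ × 2.65×10⁻⁵ × 5.35×10⁷ = 4.54×10⁻¹⁶ A²
I_n = √(4.54×10⁻¹⁶) = 2.13×10⁻⁸ A = 21.3 nA

21.3 nA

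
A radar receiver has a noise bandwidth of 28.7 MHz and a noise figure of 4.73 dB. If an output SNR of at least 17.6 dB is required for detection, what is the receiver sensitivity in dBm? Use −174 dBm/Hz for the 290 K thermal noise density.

−77.1 dBm

Sensitivity = −174 + 10 log₁₀(B) + NF + SNR_min
= −174 + 74.58 + 4.73 + 17.6
= −77.09 dBm → −77.1 dBm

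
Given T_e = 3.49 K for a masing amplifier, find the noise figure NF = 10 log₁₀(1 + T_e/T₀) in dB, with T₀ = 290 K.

0.052 dB

F = 1 + T_e/T₀ = 1 + 3.49/290 = 1.01203
NF = 10 log₁₀(1.01203) = 0.052 dB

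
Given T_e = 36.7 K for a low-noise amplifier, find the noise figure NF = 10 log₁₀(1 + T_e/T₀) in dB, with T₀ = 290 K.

F = 1 + T_e/T₀ = 1 + 36.7/290 = 1.12655
NF = 10 log₁₀(1.12655) = 0.518 dB

0.518 dB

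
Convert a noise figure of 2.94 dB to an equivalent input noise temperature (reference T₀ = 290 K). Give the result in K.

F = 10^(2.94/10) = 1.96789
T_e = (F − 1)·T₀ = (1.96789 − 1) × 290 = 281 K

281 K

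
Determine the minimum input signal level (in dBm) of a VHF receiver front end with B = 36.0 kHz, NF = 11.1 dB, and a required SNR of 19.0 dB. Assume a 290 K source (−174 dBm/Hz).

Sensitivity = −174 + 10 log₁₀(B) + NF + SNR_min
= −174 + 45.56 + 11.1 + 19.0
= −98.34 dBm → −98.3 dBm

−98.3 dBm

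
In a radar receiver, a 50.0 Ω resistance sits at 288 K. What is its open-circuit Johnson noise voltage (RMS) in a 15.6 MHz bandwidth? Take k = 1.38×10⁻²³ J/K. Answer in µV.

V_n = √(4kTRB)
4kTRB = 4 × 1.38×10⁻²³ × 288 × 5.00×10¹ × 1.56×10⁷ = 1.24×10⁻¹¹ V²
V_n = √(1.24×10⁻¹¹) = 3.52×10⁻⁶ V = 3.52 µV

3.52 µV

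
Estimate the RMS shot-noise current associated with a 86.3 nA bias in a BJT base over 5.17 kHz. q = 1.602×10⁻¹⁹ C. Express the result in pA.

12.0 pA

I_n = √(2qI·B)
2qI·B = 2 × 1.602×10⁻¹⁹ × 8.63×10⁻⁸ × 5.17×10³ = 1.43×10⁻²² A²
I_n = √(1.43×10⁻²²) = 1.20×10⁻¹¹ A = 12.0 pA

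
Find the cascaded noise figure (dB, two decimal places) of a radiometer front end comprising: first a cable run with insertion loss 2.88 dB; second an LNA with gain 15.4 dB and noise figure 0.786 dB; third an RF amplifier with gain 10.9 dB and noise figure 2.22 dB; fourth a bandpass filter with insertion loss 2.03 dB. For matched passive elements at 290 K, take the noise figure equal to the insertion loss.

3.74 dB

Convert to linear (a loss of L dB is a gain of −L dB): F_i = 10^(NF_i/10), G_i = 10^(G_i,dB/10)
  Stage 1: F_1 = 10^(2.88/10) = 1.941, G_1 = 10^(−2.88/10) = 0.5152
  Stage 2: F_2 = 10^(0.786/10) = 1.198, G_2 = 10^(15.4/10) = 34.67
  Stage 3: F_3 = 10^(2.22/10) = 1.667, G_3 = 10^(10.9/10) = 12.30
  Stage 4: F_4 = 10^(2.03/10) = 1.596, G_4 = 10^(−2.03/10) = 0.6266
Friis cascade:
  F = 1.941 + (1.198 − 1)/0.5152 + (1.667 − 1)/17.86 + (1.596 − 1)/219.8 = 2.366
NF = 10 log₁₀(2.366) = 3.74 dB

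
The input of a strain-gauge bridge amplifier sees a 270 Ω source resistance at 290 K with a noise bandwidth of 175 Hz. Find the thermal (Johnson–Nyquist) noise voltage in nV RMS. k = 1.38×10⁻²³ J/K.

27.5 nV

V_n = √(4kTRB)
4kTRB = 4 × 1.38×10⁻²³ × 290 × 2.70×10² × 1.75×10² = 7.56×10⁻¹⁶ V²
V_n = √(7.56×10⁻¹⁶) = 2.75×10⁻⁸ V = 27.5 nV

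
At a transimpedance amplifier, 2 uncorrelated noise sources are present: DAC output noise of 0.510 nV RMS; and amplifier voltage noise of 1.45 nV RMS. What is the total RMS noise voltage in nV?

1.54 nV

Uncorrelated sources add in power (mean-square): V_tot = √(ΣV_i²)
V_tot = √[(5.10×10⁻¹⁰)² + (1.45×10⁻⁹)²] = 1.54×10⁻⁹ V = 1.54 nV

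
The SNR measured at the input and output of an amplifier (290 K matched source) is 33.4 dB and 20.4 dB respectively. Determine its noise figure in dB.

NF (dB) = SNR_in(dB) − SNR_out(dB) when the source is at T₀
NF = 33.4 − 20.4 = 13.0 dB

13.0 dB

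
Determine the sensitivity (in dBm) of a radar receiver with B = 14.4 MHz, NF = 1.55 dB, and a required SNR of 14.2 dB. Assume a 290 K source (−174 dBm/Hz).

Sensitivity = −174 + 10 log₁₀(B) + NF + SNR_min
= −174 + 71.58 + 1.55 + 14.2
= −86.67 dBm → −86.7 dBm

−86.7 dBm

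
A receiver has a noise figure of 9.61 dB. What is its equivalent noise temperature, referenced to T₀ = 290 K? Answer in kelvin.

F = 10^(9.61/10) = 9.14113
T_e = (F − 1)·T₀ = (9.14113 − 1) × 290 = 2361 K

2361 K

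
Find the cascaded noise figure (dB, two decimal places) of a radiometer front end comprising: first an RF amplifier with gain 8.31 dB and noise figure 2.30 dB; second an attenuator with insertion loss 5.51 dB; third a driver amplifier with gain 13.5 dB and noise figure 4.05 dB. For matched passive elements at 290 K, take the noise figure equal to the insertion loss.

Convert to linear (a loss of L dB is a gain of −L dB): F_i = 10^(NF_i/10), G_i = 10^(G_i,dB/10)
  Stage 1: F_1 = 10^(2.30/10) = 1.698, G_1 = 10^(8.31/10) = 6.776
  Stage 2: F_2 = 10^(5.51/10) = 3.556, G_2 = 10^(−5.51/10) = 0.2812
  Stage 3: F_3 = 10^(4.05/10) = 2.541, G_3 = 10^(13.5/10) = 22.39
Friis cascade:
  F = 1.698 + (3.556 − 1)/6.776 + (2.541 − 1)/1.905 = 2.884
NF = 10 log₁₀(2.884) = 4.60 dB

4.60 dB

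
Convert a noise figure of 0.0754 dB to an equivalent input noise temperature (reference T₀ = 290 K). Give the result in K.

5.08 K

F = 10^(0.0754/10) = 1.01751
T_e = (F − 1)·T₀ = (1.01751 − 1) × 290 = 5.08 K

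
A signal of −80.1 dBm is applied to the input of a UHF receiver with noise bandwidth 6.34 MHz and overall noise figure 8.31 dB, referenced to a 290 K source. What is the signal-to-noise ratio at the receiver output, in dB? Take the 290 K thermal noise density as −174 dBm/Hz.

17.6 dB

Noise floor: N = −174 + 10 log₁₀(B) + NF
10 log₁₀(6.34×10⁶) = 68.02 dB
N = −174 + 68.02 + 8.31 = −97.67 dBm
SNR = P_sig − N = −80.1 − (−97.67) = 17.57 dB → 17.6 dB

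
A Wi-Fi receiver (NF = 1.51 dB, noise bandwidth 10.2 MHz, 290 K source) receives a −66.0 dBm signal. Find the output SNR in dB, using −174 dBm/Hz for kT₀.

Noise floor: N = −174 + 10 log₁₀(B) + NF
10 log₁₀(1.02×10⁷) = 70.09 dB
N = −174 + 70.09 + 1.51 = −102.40 dBm
SNR = P_sig − N = −66.0 − (−102.40) = 36.40 dB → 36.4 dB

36.4 dB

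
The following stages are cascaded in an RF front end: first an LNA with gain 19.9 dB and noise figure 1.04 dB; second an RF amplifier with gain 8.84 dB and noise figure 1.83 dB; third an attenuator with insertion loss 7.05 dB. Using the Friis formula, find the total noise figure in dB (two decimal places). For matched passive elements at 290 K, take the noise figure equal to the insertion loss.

Convert to linear (a loss of L dB is a gain of −L dB): F_i = 10^(NF_i/10), G_i = 10^(G_i,dB/10)
  Stage 1: F_1 = 10^(1.04/10) = 1.271, G_1 = 10^(19.9/10) = 97.72
  Stage 2: F_2 = 10^(1.83/10) = 1.524, G_2 = 10^(8.84/10) = 7.656
  Stage 3: F_3 = 10^(7.05/10) = 5.070, G_3 = 10^(−7.05/10) = 0.1972
Friis cascade:
  F = 1.271 + (1.524 − 1)/97.72 + (5.070 − 1)/748.2 = 1.281
NF = 10 log₁₀(1.281) = 1.08 dB

1.08 dB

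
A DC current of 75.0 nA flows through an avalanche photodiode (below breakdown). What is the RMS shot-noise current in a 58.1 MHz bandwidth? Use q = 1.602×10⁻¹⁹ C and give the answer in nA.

1.18 nA

I_n = √(2qI·B)
2qI·B = 2 × 1.602×10⁻¹⁹ × 7.50×10⁻⁸ × 5.81×10⁷ = 1.40×10⁻¹⁸ A²
I_n = √(1.40×10⁻¹⁸) = 1.18×10⁻⁹ A = 1.18 nA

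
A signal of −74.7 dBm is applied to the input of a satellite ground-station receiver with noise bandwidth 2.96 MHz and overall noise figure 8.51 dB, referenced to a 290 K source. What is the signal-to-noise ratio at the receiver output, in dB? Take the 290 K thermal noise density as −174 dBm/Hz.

Noise floor: N = −174 + 10 log₁₀(B) + NF
10 log₁₀(2.96×10⁶) = 64.71 dB
N = −174 + 64.71 + 8.51 = −100.78 dBm
SNR = P_sig − N = −74.7 − (−100.78) = 26.08 dB → 26.1 dB

26.1 dB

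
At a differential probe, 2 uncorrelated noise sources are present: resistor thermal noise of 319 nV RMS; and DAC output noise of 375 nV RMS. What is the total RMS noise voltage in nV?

Uncorrelated sources add in power (mean-square): V_tot = √(ΣV_i²)
V_tot = √[(3.19×10⁻⁷)² + (3.75×10⁻⁷)²] = 4.92×10⁻⁷ V = 492 nV

492 nV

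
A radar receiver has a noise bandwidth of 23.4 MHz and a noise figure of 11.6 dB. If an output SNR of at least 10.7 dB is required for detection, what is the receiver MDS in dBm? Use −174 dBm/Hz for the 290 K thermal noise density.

−78.0 dBm

Sensitivity = −174 + 10 log₁₀(B) + NF + SNR_min
= −174 + 73.69 + 11.6 + 10.7
= −78.01 dBm → −78.0 dBm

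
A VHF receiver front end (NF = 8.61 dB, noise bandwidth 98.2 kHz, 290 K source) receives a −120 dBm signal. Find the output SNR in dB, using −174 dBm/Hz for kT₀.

Noise floor: N = −174 + 10 log₁₀(B) + NF
10 log₁₀(9.82×10⁴) = 49.92 dB
N = −174 + 49.92 + 8.61 = −115.47 dBm
SNR = P_sig − N = −120 − (−115.47) = −4.53 dB → −4.5 dB

−4.5 dB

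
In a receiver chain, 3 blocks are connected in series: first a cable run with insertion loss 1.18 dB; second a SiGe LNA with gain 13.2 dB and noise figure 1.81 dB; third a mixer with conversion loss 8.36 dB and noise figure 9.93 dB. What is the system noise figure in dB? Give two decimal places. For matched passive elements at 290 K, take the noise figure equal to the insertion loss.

4.06 dB

Convert to linear (a loss of L dB is a gain of −L dB): F_i = 10^(NF_i/10), G_i = 10^(G_i,dB/10)
  Stage 1: F_1 = 10^(1.18/10) = 1.312, G_1 = 10^(−1.18/10) = 0.7621
  Stage 2: F_2 = 10^(1.81/10) = 1.517, G_2 = 10^(13.2/10) = 20.89
  Stage 3: F_3 = 10^(9.93/10) = 9.840, G_3 = 10^(−8.36/10) = 0.1459
Friis cascade:
  F = 1.312 + (1.517 − 1)/0.7621 + (9.840 − 1)/15.92 = 2.546
NF = 10 log₁₀(2.546) = 4.06 dB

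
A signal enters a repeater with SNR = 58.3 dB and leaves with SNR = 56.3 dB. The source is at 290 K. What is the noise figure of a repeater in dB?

2.0 dB

NF (dB) = SNR_in(dB) − SNR_out(dB) when the source is at T₀
NF = 58.3 − 56.3 = 2.0 dB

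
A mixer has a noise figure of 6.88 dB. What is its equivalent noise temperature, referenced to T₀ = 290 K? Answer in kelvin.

F = 10^(6.88/10) = 4.87528
T_e = (F − 1)·T₀ = (4.87528 − 1) × 290 = 1124 K

1124 K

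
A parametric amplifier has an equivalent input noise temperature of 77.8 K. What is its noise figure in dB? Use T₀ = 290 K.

F = 1 + T_e/T₀ = 1 + 77.8/290 = 1.26828
NF = 10 log₁₀(1.26828) = 1.03 dB

1.03 dB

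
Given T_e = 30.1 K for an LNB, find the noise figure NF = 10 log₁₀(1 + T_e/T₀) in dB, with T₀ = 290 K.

0.429 dB

F = 1 + T_e/T₀ = 1 + 30.1/290 = 1.10379
NF = 10 log₁₀(1.10379) = 0.429 dB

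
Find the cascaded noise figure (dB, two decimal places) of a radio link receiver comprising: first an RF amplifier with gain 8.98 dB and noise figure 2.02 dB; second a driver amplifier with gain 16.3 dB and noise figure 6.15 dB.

Convert to linear (a loss of L dB is a gain of −L dB): F_i = 10^(NF_i/10), G_i = 10^(G_i,dB/10)
  Stage 1: F_1 = 10^(2.02/10) = 1.592, G_1 = 10^(8.98/10) = 7.907
  Stage 2: F_2 = 10^(6.15/10) = 4.121, G_2 = 10^(16.3/10) = 42.66
Friis cascade:
  F = 1.592 + (4.121 − 1)/7.907 = 1.987
NF = 10 log₁₀(1.987) = 2.98 dB

2.98 dB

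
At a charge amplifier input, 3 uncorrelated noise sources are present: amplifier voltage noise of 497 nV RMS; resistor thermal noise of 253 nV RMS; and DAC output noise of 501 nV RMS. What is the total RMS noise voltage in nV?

750 nV

Uncorrelated sources add in power (mean-square): V_tot = √(ΣV_i²)
V_tot = √[(4.97×10⁻⁷)² + (2.53×10⁻⁷)² + (5.01×10⁻⁷)²] = 7.50×10⁻⁷ V = 750 nV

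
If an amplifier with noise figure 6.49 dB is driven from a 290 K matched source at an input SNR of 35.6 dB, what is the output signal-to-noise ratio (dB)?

29.11 dB

By definition F = SNR_in/SNR_out, so in dB: SNR_out = SNR_in − NF
SNR_out = 35.6 − 6.49 = 29.11 dB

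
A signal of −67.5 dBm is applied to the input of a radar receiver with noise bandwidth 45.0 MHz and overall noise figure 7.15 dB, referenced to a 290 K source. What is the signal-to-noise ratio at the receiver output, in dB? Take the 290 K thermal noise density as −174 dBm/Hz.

Noise floor: N = −174 + 10 log₁₀(B) + NF
10 log₁₀(4.50×10⁷) = 76.53 dB
N = −174 + 76.53 + 7.15 = −90.32 dBm
SNR = P_sig − N = −67.5 − (−90.32) = 22.82 dB → 22.8 dB

22.8 dB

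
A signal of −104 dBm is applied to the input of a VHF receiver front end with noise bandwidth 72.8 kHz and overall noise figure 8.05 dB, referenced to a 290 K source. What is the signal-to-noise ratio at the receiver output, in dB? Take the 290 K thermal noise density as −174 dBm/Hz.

13.3 dB

Noise floor: N = −174 + 10 log₁₀(B) + NF
10 log₁₀(7.28×10⁴) = 48.62 dB
N = −174 + 48.62 + 8.05 = −117.33 dBm
SNR = P_sig − N = −104 − (−117.33) = 13.33 dB → 13.3 dB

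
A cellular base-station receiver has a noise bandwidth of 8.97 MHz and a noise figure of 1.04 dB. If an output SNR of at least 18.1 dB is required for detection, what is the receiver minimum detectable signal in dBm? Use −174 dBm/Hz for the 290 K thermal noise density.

Sensitivity = −174 + 10 log₁₀(B) + NF + SNR_min
= −174 + 69.53 + 1.04 + 18.1
= −85.33 dBm → −85.3 dBm

−85.3 dBm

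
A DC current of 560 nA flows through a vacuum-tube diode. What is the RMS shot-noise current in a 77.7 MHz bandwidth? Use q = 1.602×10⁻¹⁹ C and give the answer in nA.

3.73 nA

I_n = √(2qI·B)
2qI·B = 2 × 1.602×10⁻¹⁹ × 5.60×10⁻⁷ × 7.77×10⁷ = 1.39×10⁻¹⁷ A²
I_n = √(1.39×10⁻¹⁷) = 3.73×10⁻⁹ A = 3.73 nA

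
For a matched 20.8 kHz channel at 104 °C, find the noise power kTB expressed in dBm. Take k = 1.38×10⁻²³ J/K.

T = 104 °C + 273.15 = 377.15 K
P_n = kTB = 1.38×10⁻²³ × 377.15 × 2.08×10⁴ = 1.08×10⁻¹⁶ W
In dBm: 10 log₁₀(1.08×10⁻¹⁶ / 10⁻³) = −129.7 dBm

−129.7 dBm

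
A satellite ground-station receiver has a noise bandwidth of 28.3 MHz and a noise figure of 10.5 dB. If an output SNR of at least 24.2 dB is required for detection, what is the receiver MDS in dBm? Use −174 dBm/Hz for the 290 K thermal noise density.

Sensitivity = −174 + 10 log₁₀(B) + NF + SNR_min
= −174 + 74.52 + 10.5 + 24.2
= −64.78 dBm → −64.8 dBm

−64.8 dBm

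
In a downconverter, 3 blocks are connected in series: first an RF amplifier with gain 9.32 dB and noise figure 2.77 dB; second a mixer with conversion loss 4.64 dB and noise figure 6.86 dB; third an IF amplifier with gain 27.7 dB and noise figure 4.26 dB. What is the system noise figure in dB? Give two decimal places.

Convert to linear (a loss of L dB is a gain of −L dB): F_i = 10^(NF_i/10), G_i = 10^(G_i,dB/10)
  Stage 1: F_1 = 10^(2.77/10) = 1.892, G_1 = 10^(9.32/10) = 8.551
  Stage 2: F_2 = 10^(6.86/10) = 4.853, G_2 = 10^(−4.64/10) = 0.3436
  Stage 3: F_3 = 10^(4.26/10) = 2.667, G_3 = 10^(27.7/10) = 588.8
Friis cascade:
  F = 1.892 + (4.853 − 1)/8.551 + (2.667 − 1)/2.938 = 2.910
NF = 10 log₁₀(2.910) = 4.64 dB

4.64 dB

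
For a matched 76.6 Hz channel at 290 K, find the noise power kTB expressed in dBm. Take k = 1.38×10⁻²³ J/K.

−155.1 dBm

P_n = kTB = 1.38×10⁻²³ × 290 × 7.66×10¹ = 3.07×10⁻¹⁹ W
In dBm: 10 log₁₀(3.07×10⁻¹⁹ / 10⁻³) = −155.1 dBm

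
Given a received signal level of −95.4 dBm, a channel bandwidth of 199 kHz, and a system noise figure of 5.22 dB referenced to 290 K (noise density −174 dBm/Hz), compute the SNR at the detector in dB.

Noise floor: N = −174 + 10 log₁₀(B) + NF
10 log₁₀(1.99×10⁵) = 52.99 dB
N = −174 + 52.99 + 5.22 = −115.79 dBm
SNR = P_sig − N = −95.4 − (−115.79) = 20.39 dB → 20.4 dB

20.4 dB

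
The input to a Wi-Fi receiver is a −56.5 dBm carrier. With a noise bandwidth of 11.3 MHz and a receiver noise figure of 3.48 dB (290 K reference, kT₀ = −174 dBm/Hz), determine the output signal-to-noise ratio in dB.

43.5 dB

Noise floor: N = −174 + 10 log₁₀(B) + NF
10 log₁₀(1.13×10⁷) = 70.53 dB
N = −174 + 70.53 + 3.48 = −99.99 dBm
SNR = P_sig − N = −56.5 − (−99.99) = 43.49 dB → 43.5 dB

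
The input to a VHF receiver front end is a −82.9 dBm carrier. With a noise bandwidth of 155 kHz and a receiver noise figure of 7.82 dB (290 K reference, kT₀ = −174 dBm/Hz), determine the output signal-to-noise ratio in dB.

31.4 dB

Noise floor: N = −174 + 10 log₁₀(B) + NF
10 log₁₀(1.55×10⁵) = 51.9 dB
N = −174 + 51.9 + 7.82 = −114.28 dBm
SNR = P_sig − N = −82.9 − (−114.28) = 31.38 dB → 31.4 dB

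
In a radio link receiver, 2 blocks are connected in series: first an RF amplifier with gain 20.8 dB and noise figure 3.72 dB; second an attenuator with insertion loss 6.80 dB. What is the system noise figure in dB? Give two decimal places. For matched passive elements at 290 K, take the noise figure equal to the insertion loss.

Convert to linear (a loss of L dB is a gain of −L dB): F_i = 10^(NF_i/10), G_i = 10^(G_i,dB/10)
  Stage 1: F_1 = 10^(3.72/10) = 2.355, G_1 = 10^(20.8/10) = 120.2
  Stage 2: F_2 = 10^(6.80/10) = 4.786, G_2 = 10^(−6.80/10) = 0.2089
Friis cascade:
  F = 2.355 + (4.786 − 1)/120.2 = 2.387
NF = 10 log₁₀(2.387) = 3.78 dB

3.78 dB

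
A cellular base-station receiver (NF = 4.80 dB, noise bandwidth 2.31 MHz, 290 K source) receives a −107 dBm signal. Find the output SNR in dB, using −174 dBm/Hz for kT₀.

−1.4 dB

Noise floor: N = −174 + 10 log₁₀(B) + NF
10 log₁₀(2.31×10⁶) = 63.64 dB
N = −174 + 63.64 + 4.80 = −105.56 dBm
SNR = P_sig − N = −107 − (−105.56) = −1.44 dB → −1.4 dB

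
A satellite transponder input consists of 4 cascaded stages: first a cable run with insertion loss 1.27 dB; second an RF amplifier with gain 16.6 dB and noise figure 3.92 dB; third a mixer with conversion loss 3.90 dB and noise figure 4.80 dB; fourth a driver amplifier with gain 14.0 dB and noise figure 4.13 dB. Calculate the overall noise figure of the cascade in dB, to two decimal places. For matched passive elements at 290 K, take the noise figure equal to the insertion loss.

Convert to linear (a loss of L dB is a gain of −L dB): F_i = 10^(NF_i/10), G_i = 10^(G_i,dB/10)
  Stage 1: F_1 = 10^(1.27/10) = 1.340, G_1 = 10^(−1.27/10) = 0.7464
  Stage 2: F_2 = 10^(3.92/10) = 2.466, G_2 = 10^(16.6/10) = 45.71
  Stage 3: F_3 = 10^(4.80/10) = 3.020, G_3 = 10^(−3.90/10) = 0.4074
  Stage 4: F_4 = 10^(4.13/10) = 2.588, G_4 = 10^(14.0/10) = 25.12
Friis cascade:
  F = 1.340 + (2.466 − 1)/0.7464 + (3.020 − 1)/34.12 + (2.588 − 1)/13.90 = 3.477
NF = 10 log₁₀(3.477) = 5.41 dB

5.41 dB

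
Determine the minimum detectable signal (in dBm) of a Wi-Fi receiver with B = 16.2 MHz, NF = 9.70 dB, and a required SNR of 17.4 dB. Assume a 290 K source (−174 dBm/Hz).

Sensitivity = −174 + 10 log₁₀(B) + NF + SNR_min
= −174 + 72.1 + 9.70 + 17.4
= −74.80 dBm → −74.8 dBm

−74.8 dBm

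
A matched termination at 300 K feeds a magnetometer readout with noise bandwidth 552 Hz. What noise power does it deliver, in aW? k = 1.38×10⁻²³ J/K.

P_n = kTB = 1.38×10⁻²³ × 300 × 5.52×10² = 2.29×10⁻¹⁸ W = 2.29 aW

2.29 aW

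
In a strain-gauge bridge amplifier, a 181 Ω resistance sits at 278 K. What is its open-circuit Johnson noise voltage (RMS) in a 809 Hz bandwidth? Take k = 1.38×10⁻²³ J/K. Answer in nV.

V_n = √(4kTRB)
4kTRB = 4 × 1.38×10⁻²³ × 278 × 1.81×10² × 8.09×10² = 2.25×10⁻¹⁵ V²
V_n = √(2.25×10⁻¹⁵) = 4.74×10⁻⁸ V = 47.4 nV

47.4 nV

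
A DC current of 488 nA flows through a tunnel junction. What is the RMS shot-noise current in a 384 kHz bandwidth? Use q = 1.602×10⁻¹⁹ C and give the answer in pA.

I_n = √(2qI·B)
2qI·B = 2 × 1.602×10⁻¹⁹ × 4.88×10⁻⁷ × 3.84×10⁵ = 6.00×10⁻²⁰ A²
I_n = √(6.00×10⁻²⁰) = 2.45×10⁻¹⁰ A = 245 pA

245 pA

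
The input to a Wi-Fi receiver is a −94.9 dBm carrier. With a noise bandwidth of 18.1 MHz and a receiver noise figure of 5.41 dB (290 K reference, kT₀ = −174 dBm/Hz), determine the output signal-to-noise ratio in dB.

Noise floor: N = −174 + 10 log₁₀(B) + NF
10 log₁₀(1.81×10⁷) = 72.58 dB
N = −174 + 72.58 + 5.41 = −96.01 dBm
SNR = P_sig − N = −94.9 − (−96.01) = 1.11 dB → 1.1 dB

1.1 dB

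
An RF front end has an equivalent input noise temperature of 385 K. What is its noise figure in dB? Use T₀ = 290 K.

F = 1 + T_e/T₀ = 1 + 385/290 = 2.32759
NF = 10 log₁₀(2.32759) = 3.67 dB

3.67 dB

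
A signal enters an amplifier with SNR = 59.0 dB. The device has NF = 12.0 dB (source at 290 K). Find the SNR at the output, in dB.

47.0 dB

By definition F = SNR_in/SNR_out, so in dB: SNR_out = SNR_in − NF
SNR_out = 59.0 − 12.0 = 47.0 dB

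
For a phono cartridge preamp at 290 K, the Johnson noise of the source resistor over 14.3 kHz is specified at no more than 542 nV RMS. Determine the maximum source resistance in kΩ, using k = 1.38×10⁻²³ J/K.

Johnson–Nyquist: V_n = √(4kTRB) ⇒ R = V_n² / (4kTB)
4kTB = 4 × 1.38×10⁻²³ × 290 × 1.43×10⁴ = 2.29×10⁻¹⁶
R = (5.42×10⁻⁷)² / 2.29×10⁻¹⁶ = 1.28×10³ Ω = 1.28 kΩ

1.28 kΩ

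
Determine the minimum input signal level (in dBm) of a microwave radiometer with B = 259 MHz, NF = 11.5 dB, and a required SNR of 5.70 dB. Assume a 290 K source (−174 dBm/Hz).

Sensitivity = −174 + 10 log₁₀(B) + NF + SNR_min
= −174 + 84.13 + 11.5 + 5.70
= −72.67 dBm → −72.7 dBm

−72.7 dBm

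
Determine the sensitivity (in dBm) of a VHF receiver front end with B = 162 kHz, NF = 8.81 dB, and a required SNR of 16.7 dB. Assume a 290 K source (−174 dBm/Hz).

−96.4 dBm

Sensitivity = −174 + 10 log₁₀(B) + NF + SNR_min
= −174 + 52.1 + 8.81 + 16.7
= −96.39 dBm → −96.4 dBm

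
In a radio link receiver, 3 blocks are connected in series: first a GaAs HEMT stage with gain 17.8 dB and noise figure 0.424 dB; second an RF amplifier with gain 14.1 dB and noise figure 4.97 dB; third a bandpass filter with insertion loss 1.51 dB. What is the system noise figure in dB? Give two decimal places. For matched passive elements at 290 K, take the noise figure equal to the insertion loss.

0.56 dB

Convert to linear (a loss of L dB is a gain of −L dB): F_i = 10^(NF_i/10), G_i = 10^(G_i,dB/10)
  Stage 1: F_1 = 10^(0.424/10) = 1.103, G_1 = 10^(17.8/10) = 60.26
  Stage 2: F_2 = 10^(4.97/10) = 3.141, G_2 = 10^(14.1/10) = 25.70
  Stage 3: F_3 = 10^(1.51/10) = 1.416, G_3 = 10^(−1.51/10) = 0.7063
Friis cascade:
  F = 1.103 + (3.141 − 1)/60.26 + (1.416 − 1)/1549 = 1.138
NF = 10 log₁₀(1.138) = 0.56 dB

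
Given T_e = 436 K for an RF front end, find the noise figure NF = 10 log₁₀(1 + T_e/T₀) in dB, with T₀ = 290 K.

3.99 dB

F = 1 + T_e/T₀ = 1 + 436/290 = 2.50345
NF = 10 log₁₀(2.50345) = 3.99 dB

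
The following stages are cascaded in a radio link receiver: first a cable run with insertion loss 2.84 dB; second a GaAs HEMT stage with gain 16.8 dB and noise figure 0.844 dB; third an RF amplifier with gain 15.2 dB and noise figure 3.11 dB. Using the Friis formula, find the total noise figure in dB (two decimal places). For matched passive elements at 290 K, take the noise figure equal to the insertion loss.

Convert to linear (a loss of L dB is a gain of −L dB): F_i = 10^(NF_i/10), G_i = 10^(G_i,dB/10)
  Stage 1: F_1 = 10^(2.84/10) = 1.923, G_1 = 10^(−2.84/10) = 0.5200
  Stage 2: F_2 = 10^(0.844/10) = 1.215, G_2 = 10^(16.8/10) = 47.86
  Stage 3: F_3 = 10^(3.11/10) = 2.046, G_3 = 10^(15.2/10) = 33.11
Friis cascade:
  F = 1.923 + (1.215 − 1)/0.5200 + (2.046 − 1)/24.89 = 2.378
NF = 10 log₁₀(2.378) = 3.76 dB

3.76 dB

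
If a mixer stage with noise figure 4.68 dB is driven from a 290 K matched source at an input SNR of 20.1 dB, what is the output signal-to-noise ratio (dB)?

15.42 dB

By definition F = SNR_in/SNR_out, so in dB: SNR_out = SNR_in − NF
SNR_out = 20.1 − 4.68 = 15.42 dB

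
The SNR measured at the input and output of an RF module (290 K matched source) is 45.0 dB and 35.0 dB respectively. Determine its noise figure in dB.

NF (dB) = SNR_in(dB) − SNR_out(dB) when the source is at T₀
NF = 45.0 − 35.0 = 10.0 dB

10.0 dB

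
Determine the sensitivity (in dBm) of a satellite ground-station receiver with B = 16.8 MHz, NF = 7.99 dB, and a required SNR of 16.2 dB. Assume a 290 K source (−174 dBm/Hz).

−77.6 dBm

Sensitivity = −174 + 10 log₁₀(B) + NF + SNR_min
= −174 + 72.25 + 7.99 + 16.2
= −77.56 dBm → −77.6 dBm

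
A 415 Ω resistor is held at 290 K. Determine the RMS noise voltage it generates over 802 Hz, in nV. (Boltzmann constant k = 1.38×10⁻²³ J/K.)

73.0 nV

V_n = √(4kTRB)
4kTRB = 4 × 1.38×10⁻²³ × 290 × 4.15×10² × 8.02×10² = 5.33×10⁻¹⁵ V²
V_n = √(5.33×10⁻¹⁵) = 7.30×10⁻⁸ V = 73.0 nV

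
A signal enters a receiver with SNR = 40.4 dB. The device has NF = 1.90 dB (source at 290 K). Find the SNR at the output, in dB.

38.50 dB

By definition F = SNR_in/SNR_out, so in dB: SNR_out = SNR_in − NF
SNR_out = 40.4 − 1.90 = 38.50 dB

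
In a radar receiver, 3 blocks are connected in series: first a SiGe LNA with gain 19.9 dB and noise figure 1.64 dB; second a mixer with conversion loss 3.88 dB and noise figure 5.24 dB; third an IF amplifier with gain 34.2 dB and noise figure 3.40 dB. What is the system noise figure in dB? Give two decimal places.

Convert to linear (a loss of L dB is a gain of −L dB): F_i = 10^(NF_i/10), G_i = 10^(G_i,dB/10)
  Stage 1: F_1 = 10^(1.64/10) = 1.459, G_1 = 10^(19.9/10) = 97.72
  Stage 2: F_2 = 10^(5.24/10) = 3.342, G_2 = 10^(−3.88/10) = 0.4093
  Stage 3: F_3 = 10^(3.40/10) = 2.188, G_3 = 10^(34.2/10) = 2630
Friis cascade:
  F = 1.459 + (3.342 − 1)/97.72 + (2.188 − 1)/39.99 = 1.512
NF = 10 log₁₀(1.512) = 1.80 dB

1.80 dB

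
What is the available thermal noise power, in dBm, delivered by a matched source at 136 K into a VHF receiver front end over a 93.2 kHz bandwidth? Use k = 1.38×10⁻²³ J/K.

P_n = kTB = 1.38×10⁻²³ × 136 × 9.32×10⁴ = 1.75×10⁻¹⁶ W
In dBm: 10 log₁₀(1.75×10⁻¹⁶ / 10⁻³) = −127.6 dBm

−127.6 dBm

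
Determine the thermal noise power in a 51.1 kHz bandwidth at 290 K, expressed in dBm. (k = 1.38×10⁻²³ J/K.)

−126.9 dBm

P_n = kTB = 1.38×10⁻²³ × 290 × 5.11×10⁴ = 2.05×10⁻¹⁶ W
In dBm: 10 log₁₀(2.05×10⁻¹⁶ / 10⁻³) = −126.9 dBm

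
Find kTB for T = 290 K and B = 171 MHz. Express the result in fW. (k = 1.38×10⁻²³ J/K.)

P_n = kTB = 1.38×10⁻²³ × 290 × 1.71×10⁸ = 6.84×10⁻¹³ W = 684 fW

684 fW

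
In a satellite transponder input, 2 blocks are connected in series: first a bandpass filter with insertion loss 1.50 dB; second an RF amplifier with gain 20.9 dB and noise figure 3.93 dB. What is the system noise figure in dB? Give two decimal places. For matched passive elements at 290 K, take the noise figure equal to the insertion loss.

5.43 dB

Convert to linear (a loss of L dB is a gain of −L dB): F_i = 10^(NF_i/10), G_i = 10^(G_i,dB/10)
  Stage 1: F_1 = 10^(1.50/10) = 1.413, G_1 = 10^(−1.50/10) = 0.7079
  Stage 2: F_2 = 10^(3.93/10) = 2.472, G_2 = 10^(20.9/10) = 123.0
Friis cascade:
  F = 1.413 + (2.472 − 1)/0.7079 = 3.491
NF = 10 log₁₀(3.491) = 5.43 dB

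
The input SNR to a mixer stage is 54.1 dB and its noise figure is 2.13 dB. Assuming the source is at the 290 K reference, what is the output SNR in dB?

51.97 dB

By definition F = SNR_in/SNR_out, so in dB: SNR_out = SNR_in − NF
SNR_out = 54.1 − 2.13 = 51.97 dB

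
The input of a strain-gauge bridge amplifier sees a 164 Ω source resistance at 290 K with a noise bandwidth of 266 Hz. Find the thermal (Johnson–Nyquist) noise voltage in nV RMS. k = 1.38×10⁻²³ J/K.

V_n = √(4kTRB)
4kTRB = 4 × 1.38×10⁻²³ × 290 × 1.64×10² × 2.66×10² = 6.98×10⁻¹⁶ V²
V_n = √(6.98×10⁻¹⁶) = 2.64×10⁻⁸ V = 26.4 nV

26.4 nV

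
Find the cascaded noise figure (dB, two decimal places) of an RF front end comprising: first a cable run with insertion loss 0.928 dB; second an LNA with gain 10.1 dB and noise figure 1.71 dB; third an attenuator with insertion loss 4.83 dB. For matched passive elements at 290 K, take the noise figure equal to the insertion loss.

3.19 dB

Convert to linear (a loss of L dB is a gain of −L dB): F_i = 10^(NF_i/10), G_i = 10^(G_i,dB/10)
  Stage 1: F_1 = 10^(0.928/10) = 1.238, G_1 = 10^(−0.928/10) = 0.8076
  Stage 2: F_2 = 10^(1.71/10) = 1.483, G_2 = 10^(10.1/10) = 10.23
  Stage 3: F_3 = 10^(4.83/10) = 3.041, G_3 = 10^(−4.83/10) = 0.3289
Friis cascade:
  F = 1.238 + (1.483 − 1)/0.8076 + (3.041 − 1)/8.264 = 2.083
NF = 10 log₁₀(2.083) = 3.19 dB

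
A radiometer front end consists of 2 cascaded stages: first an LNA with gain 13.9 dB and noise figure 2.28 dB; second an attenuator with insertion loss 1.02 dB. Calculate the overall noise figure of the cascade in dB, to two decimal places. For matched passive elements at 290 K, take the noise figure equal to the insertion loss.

2.31 dB

Convert to linear (a loss of L dB is a gain of −L dB): F_i = 10^(NF_i/10), G_i = 10^(G_i,dB/10)
  Stage 1: F_1 = 10^(2.28/10) = 1.690, G_1 = 10^(13.9/10) = 24.55
  Stage 2: F_2 = 10^(1.02/10) = 1.265, G_2 = 10^(−1.02/10) = 0.7907
Friis cascade:
  F = 1.690 + (1.265 − 1)/24.55 = 1.701
NF = 10 log₁₀(1.701) = 2.31 dB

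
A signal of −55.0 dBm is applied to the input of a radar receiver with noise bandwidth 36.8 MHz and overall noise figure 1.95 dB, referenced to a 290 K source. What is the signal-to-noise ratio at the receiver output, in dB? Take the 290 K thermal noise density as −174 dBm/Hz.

Noise floor: N = −174 + 10 log₁₀(B) + NF
10 log₁₀(3.68×10⁷) = 75.66 dB
N = −174 + 75.66 + 1.95 = −96.39 dBm
SNR = P_sig − N = −55.0 − (−96.39) = 41.39 dB → 41.4 dB

41.4 dB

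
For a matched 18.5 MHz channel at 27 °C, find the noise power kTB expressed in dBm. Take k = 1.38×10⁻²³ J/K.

−101.2 dBm

T = 27 °C + 273.15 = 300.15 K
P_n = kTB = 1.38×10⁻²³ × 300.15 × 1.85×10⁷ = 7.66×10⁻¹⁴ W
In dBm: 10 log₁₀(7.66×10⁻¹⁴ / 10⁻³) = −101.2 dBm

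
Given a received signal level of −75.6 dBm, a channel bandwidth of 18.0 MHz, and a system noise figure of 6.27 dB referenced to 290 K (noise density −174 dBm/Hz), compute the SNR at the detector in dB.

19.6 dB

Noise floor: N = −174 + 10 log₁₀(B) + NF
10 log₁₀(1.80×10⁷) = 72.55 dB
N = −174 + 72.55 + 6.27 = −95.18 dBm
SNR = P_sig − N = −75.6 − (−95.18) = 19.58 dB → 19.6 dB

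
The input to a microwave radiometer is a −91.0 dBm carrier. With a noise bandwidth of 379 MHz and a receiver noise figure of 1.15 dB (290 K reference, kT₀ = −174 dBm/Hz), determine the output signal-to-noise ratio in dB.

Noise floor: N = −174 + 10 log₁₀(B) + NF
10 log₁₀(3.79×10⁸) = 85.79 dB
N = −174 + 85.79 + 1.15 = −87.06 dBm
SNR = P_sig − N = −91.0 − (−87.06) = −3.94 dB → −3.9 dB

−3.9 dB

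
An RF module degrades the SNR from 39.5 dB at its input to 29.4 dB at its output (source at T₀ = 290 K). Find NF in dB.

NF (dB) = SNR_in(dB) − SNR_out(dB) when the source is at T₀
NF = 39.5 − 29.4 = 10.1 dB

10.1 dB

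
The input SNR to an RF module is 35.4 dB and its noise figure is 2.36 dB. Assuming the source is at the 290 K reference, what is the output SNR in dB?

By definition F = SNR_in/SNR_out, so in dB: SNR_out = SNR_in − NF
SNR_out = 35.4 − 2.36 = 33.04 dB

33.04 dB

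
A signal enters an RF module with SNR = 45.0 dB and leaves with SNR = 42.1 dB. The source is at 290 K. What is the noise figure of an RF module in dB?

2.9 dB

NF (dB) = SNR_in(dB) − SNR_out(dB) when the source is at T₀
NF = 45.0 − 42.1 = 2.9 dB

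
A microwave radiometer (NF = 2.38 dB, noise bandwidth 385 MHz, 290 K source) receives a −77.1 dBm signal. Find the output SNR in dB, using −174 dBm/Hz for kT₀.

8.7 dB

Noise floor: N = −174 + 10 log₁₀(B) + NF
10 log₁₀(3.85×10⁸) = 85.85 dB
N = −174 + 85.85 + 2.38 = −85.77 dBm
SNR = P_sig − N = −77.1 − (−85.77) = 8.67 dB → 8.7 dB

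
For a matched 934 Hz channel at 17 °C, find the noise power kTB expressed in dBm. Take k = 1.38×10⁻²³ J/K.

T = 17 °C + 273.15 = 290.15 K
P_n = kTB = 1.38×10⁻²³ × 290.15 × 9.34×10² = 3.74×10⁻¹⁸ W
In dBm: 10 log₁₀(3.74×10⁻¹⁸ / 10⁻³) = −144.3 dBm

−144.3 dBm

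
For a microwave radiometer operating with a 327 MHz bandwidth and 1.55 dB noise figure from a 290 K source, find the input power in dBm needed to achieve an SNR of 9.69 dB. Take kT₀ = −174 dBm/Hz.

Sensitivity = −174 + 10 log₁₀(B) + NF + SNR_min
= −174 + 85.15 + 1.55 + 9.69
= −77.61 dBm → −77.6 dBm

−77.6 dBm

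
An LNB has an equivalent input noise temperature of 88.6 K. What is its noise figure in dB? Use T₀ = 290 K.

F = 1 + T_e/T₀ = 1 + 88.6/290 = 1.30552
NF = 10 log₁₀(1.30552) = 1.16 dB

1.16 dB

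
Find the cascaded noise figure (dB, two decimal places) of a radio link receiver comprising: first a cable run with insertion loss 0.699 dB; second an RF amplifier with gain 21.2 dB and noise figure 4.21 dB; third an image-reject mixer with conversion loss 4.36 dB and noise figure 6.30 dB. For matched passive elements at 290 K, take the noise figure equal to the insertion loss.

4.95 dB

Convert to linear (a loss of L dB is a gain of −L dB): F_i = 10^(NF_i/10), G_i = 10^(G_i,dB/10)
  Stage 1: F_1 = 10^(0.699/10) = 1.175, G_1 = 10^(−0.699/10) = 0.8513
  Stage 2: F_2 = 10^(4.21/10) = 2.636, G_2 = 10^(21.2/10) = 131.8
  Stage 3: F_3 = 10^(6.30/10) = 4.266, G_3 = 10^(−4.36/10) = 0.3664
Friis cascade:
  F = 1.175 + (2.636 − 1)/0.8513 + (4.266 − 1)/112.2 = 3.126
NF = 10 log₁₀(3.126) = 4.95 dB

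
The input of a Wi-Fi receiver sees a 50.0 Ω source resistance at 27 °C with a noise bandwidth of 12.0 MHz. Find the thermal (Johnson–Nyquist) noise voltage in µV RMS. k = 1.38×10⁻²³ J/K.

3.15 µV

T = 27 °C + 273.15 = 300.15 K
V_n = √(4kTRB)
4kTRB = 4 × 1.38×10⁻²³ × 300.15 × 5.00×10¹ × 1.20×10⁷ = 9.94×10⁻¹² V²
V_n = √(9.94×10⁻¹²) = 3.15×10⁻⁶ V = 3.15 µV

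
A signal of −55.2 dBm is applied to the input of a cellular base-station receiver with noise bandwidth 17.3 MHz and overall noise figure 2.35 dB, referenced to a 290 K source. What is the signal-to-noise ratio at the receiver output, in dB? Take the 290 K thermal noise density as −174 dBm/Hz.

Noise floor: N = −174 + 10 log₁₀(B) + NF
10 log₁₀(1.73×10⁷) = 72.38 dB
N = −174 + 72.38 + 2.35 = −99.27 dBm
SNR = P_sig − N = −55.2 − (−99.27) = 44.07 dB → 44.1 dB

44.1 dB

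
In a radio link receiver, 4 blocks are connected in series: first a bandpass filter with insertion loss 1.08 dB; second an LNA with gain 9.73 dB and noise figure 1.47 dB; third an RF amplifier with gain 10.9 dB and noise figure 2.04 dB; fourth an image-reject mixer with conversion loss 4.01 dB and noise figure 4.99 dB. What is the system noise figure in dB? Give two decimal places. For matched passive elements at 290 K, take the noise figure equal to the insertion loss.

Convert to linear (a loss of L dB is a gain of −L dB): F_i = 10^(NF_i/10), G_i = 10^(G_i,dB/10)
  Stage 1: F_1 = 10^(1.08/10) = 1.282, G_1 = 10^(−1.08/10) = 0.7798
  Stage 2: F_2 = 10^(1.47/10) = 1.403, G_2 = 10^(9.73/10) = 9.397
  Stage 3: F_3 = 10^(2.04/10) = 1.600, G_3 = 10^(10.9/10) = 12.30
  Stage 4: F_4 = 10^(4.99/10) = 3.155, G_4 = 10^(−4.01/10) = 0.3972
Friis cascade:
  F = 1.282 + (1.403 − 1)/0.7798 + (1.600 − 1)/7.328 + (3.155 − 1)/90.16 = 1.905
NF = 10 log₁₀(1.905) = 2.80 dB

2.80 dB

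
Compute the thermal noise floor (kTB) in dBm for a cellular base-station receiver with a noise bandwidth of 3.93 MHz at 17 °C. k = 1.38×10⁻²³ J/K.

T = 17 °C + 273.15 = 290.15 K
P_n = kTB = 1.38×10⁻²³ × 290.15 × 3.93×10⁶ = 1.57×10⁻¹⁴ W
In dBm: 10 log₁₀(1.57×10⁻¹⁴ / 10⁻³) = −108.0 dBm

−108.0 dBm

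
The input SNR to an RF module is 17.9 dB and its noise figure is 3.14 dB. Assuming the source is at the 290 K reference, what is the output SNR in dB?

14.76 dB

By definition F = SNR_in/SNR_out, so in dB: SNR_out = SNR_in − NF
SNR_out = 17.9 − 3.14 = 14.76 dB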